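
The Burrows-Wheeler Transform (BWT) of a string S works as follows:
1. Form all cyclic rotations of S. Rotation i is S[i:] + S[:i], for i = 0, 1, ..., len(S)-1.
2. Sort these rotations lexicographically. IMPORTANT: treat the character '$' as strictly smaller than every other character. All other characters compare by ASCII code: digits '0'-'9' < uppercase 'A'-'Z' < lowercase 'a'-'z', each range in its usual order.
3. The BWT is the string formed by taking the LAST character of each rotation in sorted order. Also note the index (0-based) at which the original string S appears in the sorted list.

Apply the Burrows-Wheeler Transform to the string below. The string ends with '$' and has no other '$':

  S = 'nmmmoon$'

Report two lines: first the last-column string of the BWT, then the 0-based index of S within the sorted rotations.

All 8 rotations (rotation i = S[i:]+S[:i]):
  rot[0] = nmmmoon$
  rot[1] = mmmoon$n
  rot[2] = mmoon$nm
  rot[3] = moon$nmm
  rot[4] = oon$nmmm
  rot[5] = on$nmmmo
  rot[6] = n$nmmmoo
  rot[7] = $nmmmoon
Sorted (with $ < everything):
  sorted[0] = $nmmmoon  (last char: 'n')
  sorted[1] = mmmoon$n  (last char: 'n')
  sorted[2] = mmoon$nm  (last char: 'm')
  sorted[3] = moon$nmm  (last char: 'm')
  sorted[4] = n$nmmmoo  (last char: 'o')
  sorted[5] = nmmmoon$  (last char: '$')
  sorted[6] = on$nmmmo  (last char: 'o')
  sorted[7] = oon$nmmm  (last char: 'm')
Last column: nnmmo$om
Original string S is at sorted index 5

Answer: nnmmo$om
5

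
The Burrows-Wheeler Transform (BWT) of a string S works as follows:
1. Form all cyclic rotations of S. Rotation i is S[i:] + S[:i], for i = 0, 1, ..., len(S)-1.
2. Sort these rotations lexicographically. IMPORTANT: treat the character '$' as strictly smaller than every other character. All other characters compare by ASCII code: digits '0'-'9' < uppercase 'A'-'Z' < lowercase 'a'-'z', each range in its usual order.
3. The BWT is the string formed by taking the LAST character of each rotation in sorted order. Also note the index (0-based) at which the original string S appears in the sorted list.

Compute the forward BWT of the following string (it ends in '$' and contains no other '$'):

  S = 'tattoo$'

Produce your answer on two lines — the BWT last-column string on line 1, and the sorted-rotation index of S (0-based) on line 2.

Answer: otot$ta
4

Derivation:
All 7 rotations (rotation i = S[i:]+S[:i]):
  rot[0] = tattoo$
  rot[1] = attoo$t
  rot[2] = ttoo$ta
  rot[3] = too$tat
  rot[4] = oo$tatt
  rot[5] = o$tatto
  rot[6] = $tattoo
Sorted (with $ < everything):
  sorted[0] = $tattoo  (last char: 'o')
  sorted[1] = attoo$t  (last char: 't')
  sorted[2] = o$tatto  (last char: 'o')
  sorted[3] = oo$tatt  (last char: 't')
  sorted[4] = tattoo$  (last char: '$')
  sorted[5] = too$tat  (last char: 't')
  sorted[6] = ttoo$ta  (last char: 'a')
Last column: otot$ta
Original string S is at sorted index 4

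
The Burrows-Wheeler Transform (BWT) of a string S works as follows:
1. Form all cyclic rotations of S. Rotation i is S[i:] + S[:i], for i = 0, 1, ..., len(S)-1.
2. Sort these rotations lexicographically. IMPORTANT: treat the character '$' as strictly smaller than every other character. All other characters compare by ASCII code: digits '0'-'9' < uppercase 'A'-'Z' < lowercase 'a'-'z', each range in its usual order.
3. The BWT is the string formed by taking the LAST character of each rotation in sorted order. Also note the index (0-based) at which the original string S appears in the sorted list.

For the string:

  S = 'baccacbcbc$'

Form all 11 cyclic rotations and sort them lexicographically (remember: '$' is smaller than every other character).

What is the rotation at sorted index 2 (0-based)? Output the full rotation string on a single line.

Answer: accacbcbc$b

Derivation:
All 11 rotations (rotation i = S[i:]+S[:i]):
  rot[0] = baccacbcbc$
  rot[1] = accacbcbc$b
  rot[2] = ccacbcbc$ba
  rot[3] = cacbcbc$bac
  rot[4] = acbcbc$bacc
  rot[5] = cbcbc$bacca
  rot[6] = bcbc$baccac
  rot[7] = cbc$baccacb
  rot[8] = bc$baccacbc
  rot[9] = c$baccacbcb
  rot[10] = $baccacbcbc
Sorted (with $ < everything):
  sorted[0] = $baccacbcbc
  sorted[1] = acbcbc$bacc
  sorted[2] = accacbcbc$b
  sorted[3] = baccacbcbc$
  sorted[4] = bc$baccacbc
  sorted[5] = bcbc$baccac
  sorted[6] = c$baccacbcb
  sorted[7] = cacbcbc$bac
  sorted[8] = cbc$baccacb
  sorted[9] = cbcbc$bacca
  sorted[10] = ccacbcbc$ba
sorted[2] = accacbcbc$b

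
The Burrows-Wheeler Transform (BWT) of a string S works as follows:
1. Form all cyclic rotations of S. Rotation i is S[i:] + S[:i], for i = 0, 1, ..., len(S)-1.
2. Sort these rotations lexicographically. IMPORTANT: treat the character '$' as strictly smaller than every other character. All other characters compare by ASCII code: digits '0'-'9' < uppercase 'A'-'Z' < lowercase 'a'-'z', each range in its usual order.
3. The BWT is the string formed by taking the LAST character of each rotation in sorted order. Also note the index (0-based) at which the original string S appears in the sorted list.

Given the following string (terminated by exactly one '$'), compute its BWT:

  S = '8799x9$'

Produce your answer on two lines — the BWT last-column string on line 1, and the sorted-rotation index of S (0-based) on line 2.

All 7 rotations (rotation i = S[i:]+S[:i]):
  rot[0] = 8799x9$
  rot[1] = 799x9$8
  rot[2] = 99x9$87
  rot[3] = 9x9$879
  rot[4] = x9$8799
  rot[5] = 9$8799x
  rot[6] = $8799x9
Sorted (with $ < everything):
  sorted[0] = $8799x9  (last char: '9')
  sorted[1] = 799x9$8  (last char: '8')
  sorted[2] = 8799x9$  (last char: '$')
  sorted[3] = 9$8799x  (last char: 'x')
  sorted[4] = 99x9$87  (last char: '7')
  sorted[5] = 9x9$879  (last char: '9')
  sorted[6] = x9$8799  (last char: '9')
Last column: 98$x799
Original string S is at sorted index 2

Answer: 98$x799
2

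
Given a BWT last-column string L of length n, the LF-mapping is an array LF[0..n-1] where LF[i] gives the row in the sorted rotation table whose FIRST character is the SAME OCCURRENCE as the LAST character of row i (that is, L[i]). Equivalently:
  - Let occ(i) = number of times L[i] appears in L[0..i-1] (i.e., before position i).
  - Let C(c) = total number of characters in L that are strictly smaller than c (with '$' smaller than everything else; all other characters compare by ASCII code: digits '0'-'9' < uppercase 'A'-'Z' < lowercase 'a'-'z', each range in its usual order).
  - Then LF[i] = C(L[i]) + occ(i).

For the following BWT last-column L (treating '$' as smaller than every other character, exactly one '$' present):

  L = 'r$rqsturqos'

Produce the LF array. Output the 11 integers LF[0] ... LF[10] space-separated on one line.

Char counts: '$':1, 'o':1, 'q':2, 'r':3, 's':2, 't':1, 'u':1
C (first-col start): C('$')=0, C('o')=1, C('q')=2, C('r')=4, C('s')=7, C('t')=9, C('u')=10
L[0]='r': occ=0, LF[0]=C('r')+0=4+0=4
L[1]='$': occ=0, LF[1]=C('$')+0=0+0=0
L[2]='r': occ=1, LF[2]=C('r')+1=4+1=5
L[3]='q': occ=0, LF[3]=C('q')+0=2+0=2
L[4]='s': occ=0, LF[4]=C('s')+0=7+0=7
L[5]='t': occ=0, LF[5]=C('t')+0=9+0=9
L[6]='u': occ=0, LF[6]=C('u')+0=10+0=10
L[7]='r': occ=2, LF[7]=C('r')+2=4+2=6
L[8]='q': occ=1, LF[8]=C('q')+1=2+1=3
L[9]='o': occ=0, LF[9]=C('o')+0=1+0=1
L[10]='s': occ=1, LF[10]=C('s')+1=7+1=8

Answer: 4 0 5 2 7 9 10 6 3 1 8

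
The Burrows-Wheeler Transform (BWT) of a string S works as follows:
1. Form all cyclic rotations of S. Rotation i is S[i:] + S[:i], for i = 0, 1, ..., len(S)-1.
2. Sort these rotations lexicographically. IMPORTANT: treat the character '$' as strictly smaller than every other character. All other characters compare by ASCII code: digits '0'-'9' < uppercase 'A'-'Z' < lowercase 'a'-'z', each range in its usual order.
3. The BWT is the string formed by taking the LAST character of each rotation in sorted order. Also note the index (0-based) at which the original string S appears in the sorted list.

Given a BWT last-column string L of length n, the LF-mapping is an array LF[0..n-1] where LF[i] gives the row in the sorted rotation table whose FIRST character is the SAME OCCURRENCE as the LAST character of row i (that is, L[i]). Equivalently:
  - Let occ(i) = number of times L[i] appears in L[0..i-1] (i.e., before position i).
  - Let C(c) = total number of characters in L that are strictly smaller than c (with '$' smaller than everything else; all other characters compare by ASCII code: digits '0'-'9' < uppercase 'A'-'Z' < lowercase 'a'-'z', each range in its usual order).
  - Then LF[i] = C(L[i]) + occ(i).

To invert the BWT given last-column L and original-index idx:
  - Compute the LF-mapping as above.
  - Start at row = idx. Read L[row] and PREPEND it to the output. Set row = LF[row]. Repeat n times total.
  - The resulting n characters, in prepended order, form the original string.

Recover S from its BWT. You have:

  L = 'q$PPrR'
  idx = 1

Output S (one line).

Answer: PPRrq$

Derivation:
LF mapping: 4 0 1 2 5 3
Walk LF starting at row 1, prepending L[row]:
  step 1: row=1, L[1]='$', prepend. Next row=LF[1]=0
  step 2: row=0, L[0]='q', prepend. Next row=LF[0]=4
  step 3: row=4, L[4]='r', prepend. Next row=LF[4]=5
  step 4: row=5, L[5]='R', prepend. Next row=LF[5]=3
  step 5: row=3, L[3]='P', prepend. Next row=LF[3]=2
  step 6: row=2, L[2]='P', prepend. Next row=LF[2]=1
Reversed output: PPRrq$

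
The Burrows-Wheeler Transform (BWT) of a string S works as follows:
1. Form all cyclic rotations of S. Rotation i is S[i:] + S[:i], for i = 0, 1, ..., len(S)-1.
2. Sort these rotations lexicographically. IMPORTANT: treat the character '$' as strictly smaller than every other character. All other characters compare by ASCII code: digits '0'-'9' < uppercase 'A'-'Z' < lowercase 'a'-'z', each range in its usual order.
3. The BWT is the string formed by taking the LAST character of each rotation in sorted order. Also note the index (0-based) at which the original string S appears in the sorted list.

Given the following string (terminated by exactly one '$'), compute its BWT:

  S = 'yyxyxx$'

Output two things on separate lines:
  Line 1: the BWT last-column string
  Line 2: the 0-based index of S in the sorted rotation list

All 7 rotations (rotation i = S[i:]+S[:i]):
  rot[0] = yyxyxx$
  rot[1] = yxyxx$y
  rot[2] = xyxx$yy
  rot[3] = yxx$yyx
  rot[4] = xx$yyxy
  rot[5] = x$yyxyx
  rot[6] = $yyxyxx
Sorted (with $ < everything):
  sorted[0] = $yyxyxx  (last char: 'x')
  sorted[1] = x$yyxyx  (last char: 'x')
  sorted[2] = xx$yyxy  (last char: 'y')
  sorted[3] = xyxx$yy  (last char: 'y')
  sorted[4] = yxx$yyx  (last char: 'x')
  sorted[5] = yxyxx$y  (last char: 'y')
  sorted[6] = yyxyxx$  (last char: '$')
Last column: xxyyxy$
Original string S is at sorted index 6

Answer: xxyyxy$
6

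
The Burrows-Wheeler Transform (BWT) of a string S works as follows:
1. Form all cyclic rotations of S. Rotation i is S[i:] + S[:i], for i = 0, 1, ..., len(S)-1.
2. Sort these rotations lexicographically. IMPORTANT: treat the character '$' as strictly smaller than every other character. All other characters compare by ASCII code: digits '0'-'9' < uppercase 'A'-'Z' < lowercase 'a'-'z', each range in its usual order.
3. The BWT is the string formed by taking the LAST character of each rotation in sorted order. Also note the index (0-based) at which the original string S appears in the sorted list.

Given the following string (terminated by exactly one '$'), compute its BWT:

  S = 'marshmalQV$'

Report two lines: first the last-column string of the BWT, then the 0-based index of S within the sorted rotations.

Answer: VlQmmsah$ar
8

Derivation:
All 11 rotations (rotation i = S[i:]+S[:i]):
  rot[0] = marshmalQV$
  rot[1] = arshmalQV$m
  rot[2] = rshmalQV$ma
  rot[3] = shmalQV$mar
  rot[4] = hmalQV$mars
  rot[5] = malQV$marsh
  rot[6] = alQV$marshm
  rot[7] = lQV$marshma
  rot[8] = QV$marshmal
  rot[9] = V$marshmalQ
  rot[10] = $marshmalQV
Sorted (with $ < everything):
  sorted[0] = $marshmalQV  (last char: 'V')
  sorted[1] = QV$marshmal  (last char: 'l')
  sorted[2] = V$marshmalQ  (last char: 'Q')
  sorted[3] = alQV$marshm  (last char: 'm')
  sorted[4] = arshmalQV$m  (last char: 'm')
  sorted[5] = hmalQV$mars  (last char: 's')
  sorted[6] = lQV$marshma  (last char: 'a')
  sorted[7] = malQV$marsh  (last char: 'h')
  sorted[8] = marshmalQV$  (last char: '$')
  sorted[9] = rshmalQV$ma  (last char: 'a')
  sorted[10] = shmalQV$mar  (last char: 'r')
Last column: VlQmmsah$ar
Original string S is at sorted index 8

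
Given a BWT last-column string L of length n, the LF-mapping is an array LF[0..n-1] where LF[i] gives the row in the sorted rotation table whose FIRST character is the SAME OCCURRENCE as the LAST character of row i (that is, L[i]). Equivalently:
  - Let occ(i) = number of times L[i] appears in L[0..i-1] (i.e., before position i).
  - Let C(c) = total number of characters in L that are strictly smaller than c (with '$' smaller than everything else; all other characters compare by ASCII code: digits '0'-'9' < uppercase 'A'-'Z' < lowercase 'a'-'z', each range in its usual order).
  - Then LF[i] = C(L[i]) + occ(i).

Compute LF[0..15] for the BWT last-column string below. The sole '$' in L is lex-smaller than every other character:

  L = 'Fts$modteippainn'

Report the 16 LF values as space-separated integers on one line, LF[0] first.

Answer: 1 14 13 0 7 10 3 15 4 5 11 12 2 6 8 9

Derivation:
Char counts: '$':1, 'F':1, 'a':1, 'd':1, 'e':1, 'i':2, 'm':1, 'n':2, 'o':1, 'p':2, 's':1, 't':2
C (first-col start): C('$')=0, C('F')=1, C('a')=2, C('d')=3, C('e')=4, C('i')=5, C('m')=7, C('n')=8, C('o')=10, C('p')=11, C('s')=13, C('t')=14
L[0]='F': occ=0, LF[0]=C('F')+0=1+0=1
L[1]='t': occ=0, LF[1]=C('t')+0=14+0=14
L[2]='s': occ=0, LF[2]=C('s')+0=13+0=13
L[3]='$': occ=0, LF[3]=C('$')+0=0+0=0
L[4]='m': occ=0, LF[4]=C('m')+0=7+0=7
L[5]='o': occ=0, LF[5]=C('o')+0=10+0=10
L[6]='d': occ=0, LF[6]=C('d')+0=3+0=3
L[7]='t': occ=1, LF[7]=C('t')+1=14+1=15
L[8]='e': occ=0, LF[8]=C('e')+0=4+0=4
L[9]='i': occ=0, LF[9]=C('i')+0=5+0=5
L[10]='p': occ=0, LF[10]=C('p')+0=11+0=11
L[11]='p': occ=1, LF[11]=C('p')+1=11+1=12
L[12]='a': occ=0, LF[12]=C('a')+0=2+0=2
L[13]='i': occ=1, LF[13]=C('i')+1=5+1=6
L[14]='n': occ=0, LF[14]=C('n')+0=8+0=8
L[15]='n': occ=1, LF[15]=C('n')+1=8+1=9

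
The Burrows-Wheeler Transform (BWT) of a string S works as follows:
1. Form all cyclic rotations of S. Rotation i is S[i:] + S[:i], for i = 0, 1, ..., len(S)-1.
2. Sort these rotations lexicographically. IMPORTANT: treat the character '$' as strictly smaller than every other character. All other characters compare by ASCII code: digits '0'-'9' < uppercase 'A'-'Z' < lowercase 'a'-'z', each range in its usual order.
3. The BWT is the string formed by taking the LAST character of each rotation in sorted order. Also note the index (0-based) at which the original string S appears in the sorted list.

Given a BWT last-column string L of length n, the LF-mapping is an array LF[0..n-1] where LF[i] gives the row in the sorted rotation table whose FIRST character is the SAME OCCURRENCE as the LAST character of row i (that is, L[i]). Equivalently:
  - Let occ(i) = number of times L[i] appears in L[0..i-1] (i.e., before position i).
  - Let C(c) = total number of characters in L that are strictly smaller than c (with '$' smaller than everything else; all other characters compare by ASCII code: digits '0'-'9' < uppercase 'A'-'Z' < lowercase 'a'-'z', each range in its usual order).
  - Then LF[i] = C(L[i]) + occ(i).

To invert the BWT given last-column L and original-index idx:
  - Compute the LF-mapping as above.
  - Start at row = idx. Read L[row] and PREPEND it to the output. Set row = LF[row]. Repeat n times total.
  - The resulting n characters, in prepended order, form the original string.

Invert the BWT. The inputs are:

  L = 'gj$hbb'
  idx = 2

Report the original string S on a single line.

Answer: bjbhg$

Derivation:
LF mapping: 3 5 0 4 1 2
Walk LF starting at row 2, prepending L[row]:
  step 1: row=2, L[2]='$', prepend. Next row=LF[2]=0
  step 2: row=0, L[0]='g', prepend. Next row=LF[0]=3
  step 3: row=3, L[3]='h', prepend. Next row=LF[3]=4
  step 4: row=4, L[4]='b', prepend. Next row=LF[4]=1
  step 5: row=1, L[1]='j', prepend. Next row=LF[1]=5
  step 6: row=5, L[5]='b', prepend. Next row=LF[5]=2
Reversed output: bjbhg$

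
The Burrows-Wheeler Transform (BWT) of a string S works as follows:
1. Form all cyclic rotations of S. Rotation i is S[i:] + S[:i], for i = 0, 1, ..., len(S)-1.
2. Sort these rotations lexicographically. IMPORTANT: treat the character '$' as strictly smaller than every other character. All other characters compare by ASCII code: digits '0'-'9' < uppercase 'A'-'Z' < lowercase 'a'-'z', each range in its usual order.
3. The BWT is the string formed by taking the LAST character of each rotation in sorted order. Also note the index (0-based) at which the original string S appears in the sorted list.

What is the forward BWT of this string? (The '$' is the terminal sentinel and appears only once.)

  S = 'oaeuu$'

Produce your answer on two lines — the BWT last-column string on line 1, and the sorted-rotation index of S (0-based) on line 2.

All 6 rotations (rotation i = S[i:]+S[:i]):
  rot[0] = oaeuu$
  rot[1] = aeuu$o
  rot[2] = euu$oa
  rot[3] = uu$oae
  rot[4] = u$oaeu
  rot[5] = $oaeuu
Sorted (with $ < everything):
  sorted[0] = $oaeuu  (last char: 'u')
  sorted[1] = aeuu$o  (last char: 'o')
  sorted[2] = euu$oa  (last char: 'a')
  sorted[3] = oaeuu$  (last char: '$')
  sorted[4] = u$oaeu  (last char: 'u')
  sorted[5] = uu$oae  (last char: 'e')
Last column: uoa$ue
Original string S is at sorted index 3

Answer: uoa$ue
3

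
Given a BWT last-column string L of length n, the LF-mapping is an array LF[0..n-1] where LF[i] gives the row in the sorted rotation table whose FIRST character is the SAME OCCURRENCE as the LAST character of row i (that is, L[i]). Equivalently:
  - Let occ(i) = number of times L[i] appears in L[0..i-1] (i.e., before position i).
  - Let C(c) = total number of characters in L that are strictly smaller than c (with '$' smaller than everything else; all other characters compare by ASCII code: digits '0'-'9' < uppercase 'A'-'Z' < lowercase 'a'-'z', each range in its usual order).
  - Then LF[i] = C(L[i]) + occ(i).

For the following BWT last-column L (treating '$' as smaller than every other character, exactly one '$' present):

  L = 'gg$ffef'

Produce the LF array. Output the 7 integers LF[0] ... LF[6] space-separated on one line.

Char counts: '$':1, 'e':1, 'f':3, 'g':2
C (first-col start): C('$')=0, C('e')=1, C('f')=2, C('g')=5
L[0]='g': occ=0, LF[0]=C('g')+0=5+0=5
L[1]='g': occ=1, LF[1]=C('g')+1=5+1=6
L[2]='$': occ=0, LF[2]=C('$')+0=0+0=0
L[3]='f': occ=0, LF[3]=C('f')+0=2+0=2
L[4]='f': occ=1, LF[4]=C('f')+1=2+1=3
L[5]='e': occ=0, LF[5]=C('e')+0=1+0=1
L[6]='f': occ=2, LF[6]=C('f')+2=2+2=4

Answer: 5 6 0 2 3 1 4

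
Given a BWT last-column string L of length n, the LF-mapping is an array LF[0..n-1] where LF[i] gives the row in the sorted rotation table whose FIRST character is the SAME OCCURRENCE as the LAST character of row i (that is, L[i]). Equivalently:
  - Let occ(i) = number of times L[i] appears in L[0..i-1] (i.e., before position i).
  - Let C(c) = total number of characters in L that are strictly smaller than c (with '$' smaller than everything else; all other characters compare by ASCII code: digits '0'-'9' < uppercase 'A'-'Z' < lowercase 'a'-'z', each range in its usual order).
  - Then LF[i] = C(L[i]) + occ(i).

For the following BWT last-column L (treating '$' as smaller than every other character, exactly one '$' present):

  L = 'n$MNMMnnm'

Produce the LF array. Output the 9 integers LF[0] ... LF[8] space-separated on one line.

Answer: 6 0 1 4 2 3 7 8 5

Derivation:
Char counts: '$':1, 'M':3, 'N':1, 'm':1, 'n':3
C (first-col start): C('$')=0, C('M')=1, C('N')=4, C('m')=5, C('n')=6
L[0]='n': occ=0, LF[0]=C('n')+0=6+0=6
L[1]='$': occ=0, LF[1]=C('$')+0=0+0=0
L[2]='M': occ=0, LF[2]=C('M')+0=1+0=1
L[3]='N': occ=0, LF[3]=C('N')+0=4+0=4
L[4]='M': occ=1, LF[4]=C('M')+1=1+1=2
L[5]='M': occ=2, LF[5]=C('M')+2=1+2=3
L[6]='n': occ=1, LF[6]=C('n')+1=6+1=7
L[7]='n': occ=2, LF[7]=C('n')+2=6+2=8
L[8]='m': occ=0, LF[8]=C('m')+0=5+0=5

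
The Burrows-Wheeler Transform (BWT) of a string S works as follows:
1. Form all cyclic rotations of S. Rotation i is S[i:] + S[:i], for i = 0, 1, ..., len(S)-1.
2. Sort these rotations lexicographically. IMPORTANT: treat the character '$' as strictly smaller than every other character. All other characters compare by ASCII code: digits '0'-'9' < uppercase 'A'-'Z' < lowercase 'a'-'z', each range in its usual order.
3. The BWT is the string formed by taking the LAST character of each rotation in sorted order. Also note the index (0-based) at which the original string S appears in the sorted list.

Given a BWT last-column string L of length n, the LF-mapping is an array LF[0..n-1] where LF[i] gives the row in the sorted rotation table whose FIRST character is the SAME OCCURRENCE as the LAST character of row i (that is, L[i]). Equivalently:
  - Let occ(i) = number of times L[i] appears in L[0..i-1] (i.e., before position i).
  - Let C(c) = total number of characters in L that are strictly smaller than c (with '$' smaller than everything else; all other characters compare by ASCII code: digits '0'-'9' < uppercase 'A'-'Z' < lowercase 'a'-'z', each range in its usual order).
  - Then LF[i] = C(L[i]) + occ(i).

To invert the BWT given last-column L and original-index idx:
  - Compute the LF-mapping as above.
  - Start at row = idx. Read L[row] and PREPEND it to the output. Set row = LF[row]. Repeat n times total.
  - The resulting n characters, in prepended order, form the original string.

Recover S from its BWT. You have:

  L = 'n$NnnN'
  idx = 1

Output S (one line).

Answer: NNnnn$

Derivation:
LF mapping: 3 0 1 4 5 2
Walk LF starting at row 1, prepending L[row]:
  step 1: row=1, L[1]='$', prepend. Next row=LF[1]=0
  step 2: row=0, L[0]='n', prepend. Next row=LF[0]=3
  step 3: row=3, L[3]='n', prepend. Next row=LF[3]=4
  step 4: row=4, L[4]='n', prepend. Next row=LF[4]=5
  step 5: row=5, L[5]='N', prepend. Next row=LF[5]=2
  step 6: row=2, L[2]='N', prepend. Next row=LF[2]=1
Reversed output: NNnnn$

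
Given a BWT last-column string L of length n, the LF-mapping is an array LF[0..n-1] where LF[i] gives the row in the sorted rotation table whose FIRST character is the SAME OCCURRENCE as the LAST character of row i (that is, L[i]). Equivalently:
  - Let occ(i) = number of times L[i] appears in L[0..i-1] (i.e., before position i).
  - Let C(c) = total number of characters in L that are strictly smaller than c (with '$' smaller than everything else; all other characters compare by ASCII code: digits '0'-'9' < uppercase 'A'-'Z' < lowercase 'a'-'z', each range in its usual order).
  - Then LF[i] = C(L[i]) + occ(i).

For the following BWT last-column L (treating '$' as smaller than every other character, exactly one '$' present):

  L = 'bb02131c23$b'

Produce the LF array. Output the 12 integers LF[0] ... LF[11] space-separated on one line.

Answer: 8 9 1 4 2 6 3 11 5 7 0 10

Derivation:
Char counts: '$':1, '0':1, '1':2, '2':2, '3':2, 'b':3, 'c':1
C (first-col start): C('$')=0, C('0')=1, C('1')=2, C('2')=4, C('3')=6, C('b')=8, C('c')=11
L[0]='b': occ=0, LF[0]=C('b')+0=8+0=8
L[1]='b': occ=1, LF[1]=C('b')+1=8+1=9
L[2]='0': occ=0, LF[2]=C('0')+0=1+0=1
L[3]='2': occ=0, LF[3]=C('2')+0=4+0=4
L[4]='1': occ=0, LF[4]=C('1')+0=2+0=2
L[5]='3': occ=0, LF[5]=C('3')+0=6+0=6
L[6]='1': occ=1, LF[6]=C('1')+1=2+1=3
L[7]='c': occ=0, LF[7]=C('c')+0=11+0=11
L[8]='2': occ=1, LF[8]=C('2')+1=4+1=5
L[9]='3': occ=1, LF[9]=C('3')+1=6+1=7
L[10]='$': occ=0, LF[10]=C('$')+0=0+0=0
L[11]='b': occ=2, LF[11]=C('b')+2=8+2=10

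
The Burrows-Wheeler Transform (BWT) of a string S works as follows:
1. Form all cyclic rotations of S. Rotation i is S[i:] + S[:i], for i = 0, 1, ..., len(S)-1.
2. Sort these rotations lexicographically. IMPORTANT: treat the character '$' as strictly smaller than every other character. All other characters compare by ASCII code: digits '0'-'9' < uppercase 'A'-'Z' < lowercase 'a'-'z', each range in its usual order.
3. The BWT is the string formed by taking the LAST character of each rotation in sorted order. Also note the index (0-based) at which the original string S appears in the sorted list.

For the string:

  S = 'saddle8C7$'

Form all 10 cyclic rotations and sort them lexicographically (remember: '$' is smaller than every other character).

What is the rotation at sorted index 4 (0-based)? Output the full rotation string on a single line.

Answer: addle8C7$s

Derivation:
All 10 rotations (rotation i = S[i:]+S[:i]):
  rot[0] = saddle8C7$
  rot[1] = addle8C7$s
  rot[2] = ddle8C7$sa
  rot[3] = dle8C7$sad
  rot[4] = le8C7$sadd
  rot[5] = e8C7$saddl
  rot[6] = 8C7$saddle
  rot[7] = C7$saddle8
  rot[8] = 7$saddle8C
  rot[9] = $saddle8C7
Sorted (with $ < everything):
  sorted[0] = $saddle8C7
  sorted[1] = 7$saddle8C
  sorted[2] = 8C7$saddle
  sorted[3] = C7$saddle8
  sorted[4] = addle8C7$s
  sorted[5] = ddle8C7$sa
  sorted[6] = dle8C7$sad
  sorted[7] = e8C7$saddl
  sorted[8] = le8C7$sadd
  sorted[9] = saddle8C7$
sorted[4] = addle8C7$s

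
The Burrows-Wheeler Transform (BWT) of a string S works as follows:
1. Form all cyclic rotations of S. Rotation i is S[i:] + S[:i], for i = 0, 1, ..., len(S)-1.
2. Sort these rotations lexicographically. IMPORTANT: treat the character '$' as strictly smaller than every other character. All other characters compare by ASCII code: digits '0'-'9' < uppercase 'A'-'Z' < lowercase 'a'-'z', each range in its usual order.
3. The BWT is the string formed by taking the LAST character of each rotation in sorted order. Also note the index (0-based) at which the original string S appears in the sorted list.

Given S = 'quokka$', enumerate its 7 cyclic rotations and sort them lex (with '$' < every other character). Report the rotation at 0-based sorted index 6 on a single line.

Answer: uokka$q

Derivation:
All 7 rotations (rotation i = S[i:]+S[:i]):
  rot[0] = quokka$
  rot[1] = uokka$q
  rot[2] = okka$qu
  rot[3] = kka$quo
  rot[4] = ka$quok
  rot[5] = a$quokk
  rot[6] = $quokka
Sorted (with $ < everything):
  sorted[0] = $quokka
  sorted[1] = a$quokk
  sorted[2] = ka$quok
  sorted[3] = kka$quo
  sorted[4] = okka$qu
  sorted[5] = quokka$
  sorted[6] = uokka$q
sorted[6] = uokka$q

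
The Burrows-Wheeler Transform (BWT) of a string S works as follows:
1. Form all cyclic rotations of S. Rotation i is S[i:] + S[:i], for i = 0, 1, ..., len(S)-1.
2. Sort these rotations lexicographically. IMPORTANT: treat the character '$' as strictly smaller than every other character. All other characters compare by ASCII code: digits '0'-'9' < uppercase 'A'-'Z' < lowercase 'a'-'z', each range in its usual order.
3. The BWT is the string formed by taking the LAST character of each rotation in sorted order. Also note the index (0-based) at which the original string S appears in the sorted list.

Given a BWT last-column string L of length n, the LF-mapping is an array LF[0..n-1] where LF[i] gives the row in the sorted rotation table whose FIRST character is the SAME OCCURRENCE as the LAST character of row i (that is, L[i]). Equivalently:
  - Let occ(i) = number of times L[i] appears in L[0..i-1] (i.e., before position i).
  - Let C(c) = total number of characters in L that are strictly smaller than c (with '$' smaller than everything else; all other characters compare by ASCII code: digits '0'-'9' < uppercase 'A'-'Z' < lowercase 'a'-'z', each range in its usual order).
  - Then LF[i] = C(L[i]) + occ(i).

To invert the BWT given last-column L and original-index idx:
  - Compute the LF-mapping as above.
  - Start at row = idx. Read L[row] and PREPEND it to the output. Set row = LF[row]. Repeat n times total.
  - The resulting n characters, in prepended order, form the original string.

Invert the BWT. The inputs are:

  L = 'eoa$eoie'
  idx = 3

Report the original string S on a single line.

LF mapping: 2 6 1 0 3 7 5 4
Walk LF starting at row 3, prepending L[row]:
  step 1: row=3, L[3]='$', prepend. Next row=LF[3]=0
  step 2: row=0, L[0]='e', prepend. Next row=LF[0]=2
  step 3: row=2, L[2]='a', prepend. Next row=LF[2]=1
  step 4: row=1, L[1]='o', prepend. Next row=LF[1]=6
  step 5: row=6, L[6]='i', prepend. Next row=LF[6]=5
  step 6: row=5, L[5]='o', prepend. Next row=LF[5]=7
  step 7: row=7, L[7]='e', prepend. Next row=LF[7]=4
  step 8: row=4, L[4]='e', prepend. Next row=LF[4]=3
Reversed output: eeoioae$

Answer: eeoioae$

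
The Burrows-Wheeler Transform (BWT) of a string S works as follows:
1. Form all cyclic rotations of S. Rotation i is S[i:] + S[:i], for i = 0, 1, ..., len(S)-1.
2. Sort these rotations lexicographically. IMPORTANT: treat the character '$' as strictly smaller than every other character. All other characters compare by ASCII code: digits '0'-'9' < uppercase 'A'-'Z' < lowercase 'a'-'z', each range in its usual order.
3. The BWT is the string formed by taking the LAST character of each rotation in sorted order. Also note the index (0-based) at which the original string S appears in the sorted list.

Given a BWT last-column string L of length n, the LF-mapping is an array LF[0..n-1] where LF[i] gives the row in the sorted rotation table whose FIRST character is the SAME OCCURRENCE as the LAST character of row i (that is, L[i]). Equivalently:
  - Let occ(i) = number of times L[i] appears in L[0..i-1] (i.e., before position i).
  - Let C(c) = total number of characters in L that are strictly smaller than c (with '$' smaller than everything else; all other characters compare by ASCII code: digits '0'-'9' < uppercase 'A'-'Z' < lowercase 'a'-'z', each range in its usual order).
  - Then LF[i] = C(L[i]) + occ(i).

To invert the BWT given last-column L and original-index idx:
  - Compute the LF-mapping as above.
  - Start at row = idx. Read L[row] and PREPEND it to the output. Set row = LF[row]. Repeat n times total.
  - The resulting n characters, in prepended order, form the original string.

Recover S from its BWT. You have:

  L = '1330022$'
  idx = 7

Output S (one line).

LF mapping: 3 6 7 1 2 4 5 0
Walk LF starting at row 7, prepending L[row]:
  step 1: row=7, L[7]='$', prepend. Next row=LF[7]=0
  step 2: row=0, L[0]='1', prepend. Next row=LF[0]=3
  step 3: row=3, L[3]='0', prepend. Next row=LF[3]=1
  step 4: row=1, L[1]='3', prepend. Next row=LF[1]=6
  step 5: row=6, L[6]='2', prepend. Next row=LF[6]=5
  step 6: row=5, L[5]='2', prepend. Next row=LF[5]=4
  step 7: row=4, L[4]='0', prepend. Next row=LF[4]=2
  step 8: row=2, L[2]='3', prepend. Next row=LF[2]=7
Reversed output: 3022301$

Answer: 3022301$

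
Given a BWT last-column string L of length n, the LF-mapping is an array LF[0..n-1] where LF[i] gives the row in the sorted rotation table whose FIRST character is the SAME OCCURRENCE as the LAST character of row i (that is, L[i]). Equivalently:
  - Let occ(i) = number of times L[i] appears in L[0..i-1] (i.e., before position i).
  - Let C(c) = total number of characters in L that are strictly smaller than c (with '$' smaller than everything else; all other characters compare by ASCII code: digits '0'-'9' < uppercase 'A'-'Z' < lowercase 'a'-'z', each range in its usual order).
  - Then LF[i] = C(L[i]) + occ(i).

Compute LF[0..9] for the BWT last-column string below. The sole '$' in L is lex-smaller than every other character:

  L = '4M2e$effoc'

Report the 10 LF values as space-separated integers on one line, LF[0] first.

Answer: 2 3 1 5 0 6 7 8 9 4

Derivation:
Char counts: '$':1, '2':1, '4':1, 'M':1, 'c':1, 'e':2, 'f':2, 'o':1
C (first-col start): C('$')=0, C('2')=1, C('4')=2, C('M')=3, C('c')=4, C('e')=5, C('f')=7, C('o')=9
L[0]='4': occ=0, LF[0]=C('4')+0=2+0=2
L[1]='M': occ=0, LF[1]=C('M')+0=3+0=3
L[2]='2': occ=0, LF[2]=C('2')+0=1+0=1
L[3]='e': occ=0, LF[3]=C('e')+0=5+0=5
L[4]='$': occ=0, LF[4]=C('$')+0=0+0=0
L[5]='e': occ=1, LF[5]=C('e')+1=5+1=6
L[6]='f': occ=0, LF[6]=C('f')+0=7+0=7
L[7]='f': occ=1, LF[7]=C('f')+1=7+1=8
L[8]='o': occ=0, LF[8]=C('o')+0=9+0=9
L[9]='c': occ=0, LF[9]=C('c')+0=4+0=4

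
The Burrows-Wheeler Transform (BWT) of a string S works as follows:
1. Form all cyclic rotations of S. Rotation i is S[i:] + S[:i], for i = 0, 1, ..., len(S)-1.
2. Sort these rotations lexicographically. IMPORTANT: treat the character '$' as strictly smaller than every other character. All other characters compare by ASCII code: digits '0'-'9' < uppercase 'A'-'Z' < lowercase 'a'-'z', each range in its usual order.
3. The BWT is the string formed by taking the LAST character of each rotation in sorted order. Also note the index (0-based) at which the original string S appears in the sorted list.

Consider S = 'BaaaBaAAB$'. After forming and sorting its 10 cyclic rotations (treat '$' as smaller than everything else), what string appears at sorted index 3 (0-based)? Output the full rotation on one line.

All 10 rotations (rotation i = S[i:]+S[:i]):
  rot[0] = BaaaBaAAB$
  rot[1] = aaaBaAAB$B
  rot[2] = aaBaAAB$Ba
  rot[3] = aBaAAB$Baa
  rot[4] = BaAAB$Baaa
  rot[5] = aAAB$BaaaB
  rot[6] = AAB$BaaaBa
  rot[7] = AB$BaaaBaA
  rot[8] = B$BaaaBaAA
  rot[9] = $BaaaBaAAB
Sorted (with $ < everything):
  sorted[0] = $BaaaBaAAB
  sorted[1] = AAB$BaaaBa
  sorted[2] = AB$BaaaBaA
  sorted[3] = B$BaaaBaAA
  sorted[4] = BaAAB$Baaa
  sorted[5] = BaaaBaAAB$
  sorted[6] = aAAB$BaaaB
  sorted[7] = aBaAAB$Baa
  sorted[8] = aaBaAAB$Ba
  sorted[9] = aaaBaAAB$B
sorted[3] = B$BaaaBaAA

Answer: B$BaaaBaAA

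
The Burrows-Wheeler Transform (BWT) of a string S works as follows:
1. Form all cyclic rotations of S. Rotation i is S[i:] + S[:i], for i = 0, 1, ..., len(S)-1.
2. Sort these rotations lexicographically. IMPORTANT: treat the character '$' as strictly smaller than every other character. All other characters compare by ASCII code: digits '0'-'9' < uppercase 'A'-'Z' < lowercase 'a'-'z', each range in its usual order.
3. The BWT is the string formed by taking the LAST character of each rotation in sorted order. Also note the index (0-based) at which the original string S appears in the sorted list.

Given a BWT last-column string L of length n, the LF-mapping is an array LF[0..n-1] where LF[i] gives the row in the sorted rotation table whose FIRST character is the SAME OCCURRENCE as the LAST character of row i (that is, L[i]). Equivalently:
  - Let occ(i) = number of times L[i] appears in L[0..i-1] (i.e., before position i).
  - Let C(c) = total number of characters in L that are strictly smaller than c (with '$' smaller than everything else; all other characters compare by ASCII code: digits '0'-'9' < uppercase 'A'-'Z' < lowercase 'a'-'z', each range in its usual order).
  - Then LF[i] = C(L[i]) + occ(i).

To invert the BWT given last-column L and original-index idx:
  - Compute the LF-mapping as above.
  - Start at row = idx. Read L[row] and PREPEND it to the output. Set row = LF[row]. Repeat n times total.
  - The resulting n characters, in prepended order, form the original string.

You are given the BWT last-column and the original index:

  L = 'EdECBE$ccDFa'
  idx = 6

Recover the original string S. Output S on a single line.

Answer: EECDcFcadBE$

Derivation:
LF mapping: 4 11 5 2 1 6 0 9 10 3 7 8
Walk LF starting at row 6, prepending L[row]:
  step 1: row=6, L[6]='$', prepend. Next row=LF[6]=0
  step 2: row=0, L[0]='E', prepend. Next row=LF[0]=4
  step 3: row=4, L[4]='B', prepend. Next row=LF[4]=1
  step 4: row=1, L[1]='d', prepend. Next row=LF[1]=11
  step 5: row=11, L[11]='a', prepend. Next row=LF[11]=8
  step 6: row=8, L[8]='c', prepend. Next row=LF[8]=10
  step 7: row=10, L[10]='F', prepend. Next row=LF[10]=7
  step 8: row=7, L[7]='c', prepend. Next row=LF[7]=9
  step 9: row=9, L[9]='D', prepend. Next row=LF[9]=3
  step 10: row=3, L[3]='C', prepend. Next row=LF[3]=2
  step 11: row=2, L[2]='E', prepend. Next row=LF[2]=5
  step 12: row=5, L[5]='E', prepend. Next row=LF[5]=6
Reversed output: EECDcFcadBE$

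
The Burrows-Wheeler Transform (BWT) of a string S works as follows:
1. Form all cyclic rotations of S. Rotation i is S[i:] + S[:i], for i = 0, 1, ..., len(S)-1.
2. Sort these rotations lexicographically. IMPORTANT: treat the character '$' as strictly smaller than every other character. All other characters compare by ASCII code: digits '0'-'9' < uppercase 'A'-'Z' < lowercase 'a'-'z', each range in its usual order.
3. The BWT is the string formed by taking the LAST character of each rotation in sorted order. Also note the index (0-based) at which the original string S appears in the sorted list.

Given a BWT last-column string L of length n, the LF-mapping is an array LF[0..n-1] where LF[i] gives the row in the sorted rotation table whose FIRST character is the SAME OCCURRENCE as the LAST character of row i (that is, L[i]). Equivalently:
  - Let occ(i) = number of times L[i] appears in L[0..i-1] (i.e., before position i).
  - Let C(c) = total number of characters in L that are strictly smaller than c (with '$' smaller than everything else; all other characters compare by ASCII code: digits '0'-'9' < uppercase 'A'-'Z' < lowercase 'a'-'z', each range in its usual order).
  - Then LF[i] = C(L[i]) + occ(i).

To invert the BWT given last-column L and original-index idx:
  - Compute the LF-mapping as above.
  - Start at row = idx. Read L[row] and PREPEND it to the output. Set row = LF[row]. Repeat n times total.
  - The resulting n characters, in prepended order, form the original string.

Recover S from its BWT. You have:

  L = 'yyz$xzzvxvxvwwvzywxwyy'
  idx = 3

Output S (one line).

Answer: vxxwzwxzvxvyvwyzyyzwy$

Derivation:
LF mapping: 13 14 18 0 9 19 20 1 10 2 11 3 5 6 4 21 15 7 12 8 16 17
Walk LF starting at row 3, prepending L[row]:
  step 1: row=3, L[3]='$', prepend. Next row=LF[3]=0
  step 2: row=0, L[0]='y', prepend. Next row=LF[0]=13
  step 3: row=13, L[13]='w', prepend. Next row=LF[13]=6
  step 4: row=6, L[6]='z', prepend. Next row=LF[6]=20
  step 5: row=20, L[20]='y', prepend. Next row=LF[20]=16
  step 6: row=16, L[16]='y', prepend. Next row=LF[16]=15
  step 7: row=15, L[15]='z', prepend. Next row=LF[15]=21
  step 8: row=21, L[21]='y', prepend. Next row=LF[21]=17
  step 9: row=17, L[17]='w', prepend. Next row=LF[17]=7
  step 10: row=7, L[7]='v', prepend. Next row=LF[7]=1
  step 11: row=1, L[1]='y', prepend. Next row=LF[1]=14
  step 12: row=14, L[14]='v', prepend. Next row=LF[14]=4
  step 13: row=4, L[4]='x', prepend. Next row=LF[4]=9
  step 14: row=9, L[9]='v', prepend. Next row=LF[9]=2
  step 15: row=2, L[2]='z', prepend. Next row=LF[2]=18
  step 16: row=18, L[18]='x', prepend. Next row=LF[18]=12
  step 17: row=12, L[12]='w', prepend. Next row=LF[12]=5
  step 18: row=5, L[5]='z', prepend. Next row=LF[5]=19
  step 19: row=19, L[19]='w', prepend. Next row=LF[19]=8
  step 20: row=8, L[8]='x', prepend. Next row=LF[8]=10
  step 21: row=10, L[10]='x', prepend. Next row=LF[10]=11
  step 22: row=11, L[11]='v', prepend. Next row=LF[11]=3
Reversed output: vxxwzwxzvxvyvwyzyyzwy$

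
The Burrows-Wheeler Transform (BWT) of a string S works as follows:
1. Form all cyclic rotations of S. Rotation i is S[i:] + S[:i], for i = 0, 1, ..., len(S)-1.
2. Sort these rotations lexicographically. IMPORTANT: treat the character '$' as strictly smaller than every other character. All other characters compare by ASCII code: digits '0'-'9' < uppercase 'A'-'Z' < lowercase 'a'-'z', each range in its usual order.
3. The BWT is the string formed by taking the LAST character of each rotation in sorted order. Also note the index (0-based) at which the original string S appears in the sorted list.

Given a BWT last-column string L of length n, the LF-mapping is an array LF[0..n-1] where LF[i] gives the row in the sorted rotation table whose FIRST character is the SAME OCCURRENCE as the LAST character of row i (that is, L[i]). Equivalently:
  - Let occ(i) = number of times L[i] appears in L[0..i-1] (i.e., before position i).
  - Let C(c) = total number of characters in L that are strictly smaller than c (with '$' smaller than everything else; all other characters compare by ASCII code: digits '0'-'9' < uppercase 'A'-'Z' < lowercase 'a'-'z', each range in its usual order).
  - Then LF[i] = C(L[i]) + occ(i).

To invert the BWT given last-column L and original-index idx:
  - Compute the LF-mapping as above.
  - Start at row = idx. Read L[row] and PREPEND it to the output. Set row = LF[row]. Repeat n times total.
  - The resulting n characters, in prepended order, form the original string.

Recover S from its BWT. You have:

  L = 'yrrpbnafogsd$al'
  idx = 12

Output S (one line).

LF mapping: 14 11 12 10 3 8 1 5 9 6 13 4 0 2 7
Walk LF starting at row 12, prepending L[row]:
  step 1: row=12, L[12]='$', prepend. Next row=LF[12]=0
  step 2: row=0, L[0]='y', prepend. Next row=LF[0]=14
  step 3: row=14, L[14]='l', prepend. Next row=LF[14]=7
  step 4: row=7, L[7]='f', prepend. Next row=LF[7]=5
  step 5: row=5, L[5]='n', prepend. Next row=LF[5]=8
  step 6: row=8, L[8]='o', prepend. Next row=LF[8]=9
  step 7: row=9, L[9]='g', prepend. Next row=LF[9]=6
  step 8: row=6, L[6]='a', prepend. Next row=LF[6]=1
  step 9: row=1, L[1]='r', prepend. Next row=LF[1]=11
  step 10: row=11, L[11]='d', prepend. Next row=LF[11]=4
  step 11: row=4, L[4]='b', prepend. Next row=LF[4]=3
  step 12: row=3, L[3]='p', prepend. Next row=LF[3]=10
  step 13: row=10, L[10]='s', prepend. Next row=LF[10]=13
  step 14: row=13, L[13]='a', prepend. Next row=LF[13]=2
  step 15: row=2, L[2]='r', prepend. Next row=LF[2]=12
Reversed output: raspbdragonfly$

Answer: raspbdragonfly$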